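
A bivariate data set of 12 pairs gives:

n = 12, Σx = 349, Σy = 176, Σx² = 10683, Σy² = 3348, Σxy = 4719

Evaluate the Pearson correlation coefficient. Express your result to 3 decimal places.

r = (nΣxy − ΣxΣy) / √[(nΣx² − (Σx)²)(nΣy² − (Σy)²)]
Numerator: 12×4719 − 349×176 = -4796
Denominator: √[(128196 − 121801)(40176 − 30976)] = √[6395 × 9200] = 7670.3325
r = -4796 / 7670.3325 ≈ -0.625

-0.625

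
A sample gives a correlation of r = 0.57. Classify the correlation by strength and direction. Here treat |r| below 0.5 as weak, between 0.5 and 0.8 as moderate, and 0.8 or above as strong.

r = 0.57 > 0 so the relationship is positive.
|r| = 0.57, which falls in the moderate range.

moderate positive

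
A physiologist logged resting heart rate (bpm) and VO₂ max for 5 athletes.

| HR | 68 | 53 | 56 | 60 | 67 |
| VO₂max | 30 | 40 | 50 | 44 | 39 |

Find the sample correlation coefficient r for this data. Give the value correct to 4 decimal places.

-0.6672

n = 5, Σx = 304, Σy = 203, Σx² = 18658, Σy² = 8457, Σxy = 12213
nΣxy − ΣxΣy = 61065 − 61712 = -647
nΣx² − (Σx)² = 93290 − 92416 = 874; nΣy² − (Σy)² = 42285 − 41209 = 1076
r = -647 / √(874 × 1076) = -647 / 969.7546 ≈ -0.6672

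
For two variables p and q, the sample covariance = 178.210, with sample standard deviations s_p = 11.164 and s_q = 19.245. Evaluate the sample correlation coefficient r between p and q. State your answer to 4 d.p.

0.8295

r = Cov(p,q) / (s_p · s_q) = 178.210 / (11.164 × 19.245)
  = 178.210 / 214.8512 ≈ 0.8295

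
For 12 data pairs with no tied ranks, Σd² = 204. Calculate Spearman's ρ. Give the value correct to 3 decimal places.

0.287

ρ = 1 − 6Σd² / [n(n²−1)] = 1 − 6×204 / (12×143)
  = 1 − 1224/1716 = 1 − 0.7133 ≈ 0.287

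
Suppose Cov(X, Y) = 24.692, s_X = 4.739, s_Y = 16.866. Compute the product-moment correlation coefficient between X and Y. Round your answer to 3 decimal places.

r = Cov(X,Y) / (s_X · s_Y) = 24.692 / (4.739 × 16.866)
  = 24.692 / 79.9280 ≈ 0.309

0.309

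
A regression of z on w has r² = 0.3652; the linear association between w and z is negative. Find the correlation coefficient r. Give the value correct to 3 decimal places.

|r| = √0.3652 = 0.604
The association is negative, so r = −0.604.

-0.604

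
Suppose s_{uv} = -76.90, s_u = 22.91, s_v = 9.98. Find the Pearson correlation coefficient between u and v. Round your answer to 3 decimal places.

r = Cov(u,v) / (s_u · s_v) = -76.90 / (22.91 × 9.98)
  = -76.90 / 228.6418 ≈ -0.336

-0.336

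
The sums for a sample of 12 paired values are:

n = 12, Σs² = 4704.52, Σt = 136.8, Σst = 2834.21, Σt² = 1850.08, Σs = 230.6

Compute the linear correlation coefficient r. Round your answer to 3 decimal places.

0.729

r = (nΣst − ΣsΣt) / √[(nΣs² − (Σs)²)(nΣt² − (Σt)²)]
Numerator: 12×2834.21 − 230.6×136.8 = 2464.44
Denominator: √[(56454.24 − 53176.36)(22200.96 − 18714.24)] = √[3277.88 × 3486.72] = 3380.6878
r = 2464.44 / 3380.6878 ≈ 0.729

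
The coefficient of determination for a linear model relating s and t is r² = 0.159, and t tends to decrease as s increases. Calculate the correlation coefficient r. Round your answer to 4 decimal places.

|r| = √0.159 = 0.3987
The association is negative, so r = −0.3987.

-0.3987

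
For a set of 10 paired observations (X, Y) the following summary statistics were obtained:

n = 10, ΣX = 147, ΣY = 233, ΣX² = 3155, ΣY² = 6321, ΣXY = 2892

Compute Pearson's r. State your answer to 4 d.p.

r = (nΣXY − ΣXΣY) / √[(nΣX² − (ΣX)²)(nΣY² − (ΣY)²)]
Numerator: 10×2892 − 147×233 = -5331
Denominator: √[(31550 − 21609)(63210 − 54289)] = √[9941 × 8921] = 9417.2003
r = -5331 / 9417.2003 ≈ -0.5661

-0.5661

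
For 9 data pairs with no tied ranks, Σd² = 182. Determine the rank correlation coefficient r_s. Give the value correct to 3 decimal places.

ρ = 1 − 6Σd² / [n(n²−1)] = 1 − 6×182 / (9×80)
  = 1 − 1092/720 = 1 − 1.5167 ≈ -0.517

-0.517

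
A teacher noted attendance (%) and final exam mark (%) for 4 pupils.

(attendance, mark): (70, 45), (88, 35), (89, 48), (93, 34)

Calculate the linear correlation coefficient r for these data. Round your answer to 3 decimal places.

-0.490

n = 4, Σx = 340, Σy = 162, Σx² = 29214, Σy² = 6710, Σxy = 13664
nΣxy − ΣxΣy = 54656 − 55080 = -424
nΣx² − (Σx)² = 116856 − 115600 = 1256; nΣy² − (Σy)² = 26840 − 26244 = 596
r = -424 / √(1256 × 596) = -424 / 865.2029 ≈ -0.490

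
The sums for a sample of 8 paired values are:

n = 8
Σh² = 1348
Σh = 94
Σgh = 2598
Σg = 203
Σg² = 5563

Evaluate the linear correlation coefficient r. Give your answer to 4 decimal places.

0.6718

r = (nΣgh − ΣgΣh) / √[(nΣg² − (Σg)²)(nΣh² − (Σh)²)]
Numerator: 8×2598 − 203×94 = 1702
Denominator: √[(44504 − 41209)(10784 − 8836)] = √[3295 × 1948] = 2533.5075
r = 1702 / 2533.5075 ≈ 0.6718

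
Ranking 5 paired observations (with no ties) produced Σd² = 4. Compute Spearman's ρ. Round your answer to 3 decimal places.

0.800

ρ = 1 − 6Σd² / [n(n²−1)] = 1 − 6×4 / (5×24)
  = 1 − 24/120 = 1 − 0.2000 ≈ 0.800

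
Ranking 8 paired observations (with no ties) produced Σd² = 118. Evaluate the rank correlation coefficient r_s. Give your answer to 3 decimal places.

ρ = 1 − 6Σd² / [n(n²−1)] = 1 − 6×118 / (8×63)
  = 1 − 708/504 = 1 − 1.4048 ≈ -0.405

-0.405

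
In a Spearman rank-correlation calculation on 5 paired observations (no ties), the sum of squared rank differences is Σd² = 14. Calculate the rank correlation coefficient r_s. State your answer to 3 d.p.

0.300

ρ = 1 − 6Σd² / [n(n²−1)] = 1 − 6×14 / (5×24)
  = 1 − 84/120 = 1 − 0.7000 ≈ 0.300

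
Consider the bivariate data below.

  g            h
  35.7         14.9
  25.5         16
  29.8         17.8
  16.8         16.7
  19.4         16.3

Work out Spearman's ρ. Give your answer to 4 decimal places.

-0.4000

Rank g: 5, 3, 4, 1, 2
Rank h: 1, 2, 5, 4, 3
d = rank(g) − rank(h): 4, 1, -1, -3, -1; Σd² = 28
ρ = 1 − 6Σd² / [n(n²−1)] = 1 − 6×28 / (5×24) = 1 − 168/120 ≈ -0.4000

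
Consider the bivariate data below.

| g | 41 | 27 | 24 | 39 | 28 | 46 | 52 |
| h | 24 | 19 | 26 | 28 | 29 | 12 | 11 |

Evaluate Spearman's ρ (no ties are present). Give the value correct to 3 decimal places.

-0.607

Rank g: 5, 2, 1, 4, 3, 6, 7
Rank h: 4, 3, 5, 6, 7, 2, 1
d = rank(g) − rank(h): 1, -1, -4, -2, -4, 4, 6; Σd² = 90
ρ = 1 − 6Σd² / [n(n²−1)] = 1 − 6×90 / (7×48) = 1 − 540/336 ≈ -0.607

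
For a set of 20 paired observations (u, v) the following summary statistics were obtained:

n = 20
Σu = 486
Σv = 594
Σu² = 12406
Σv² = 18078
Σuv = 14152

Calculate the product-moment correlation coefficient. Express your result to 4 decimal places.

r = (nΣuv − ΣuΣv) / √[(nΣu² − (Σu)²)(nΣv² − (Σv)²)]
Numerator: 20×14152 − 486×594 = -5644
Denominator: √[(248120 − 236196)(361560 − 352836)] = √[11924 × 8724] = 10199.2635
r = -5644 / 10199.2635 ≈ -0.5534

-0.5534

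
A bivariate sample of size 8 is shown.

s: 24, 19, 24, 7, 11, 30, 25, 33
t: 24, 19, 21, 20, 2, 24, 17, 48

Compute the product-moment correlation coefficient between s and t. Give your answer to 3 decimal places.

0.693

n = 8, Σs = 173, Σt = 175, Σs² = 4297, Σt² = 4951, Σst = 4332
nΣst − ΣsΣt = 34656 − 30275 = 4381
nΣs² − (Σs)² = 34376 − 29929 = 4447; nΣt² − (Σt)² = 39608 − 30625 = 8983
r = 4381 / √(4447 × 8983) = 4381 / 6320.3956 ≈ 0.693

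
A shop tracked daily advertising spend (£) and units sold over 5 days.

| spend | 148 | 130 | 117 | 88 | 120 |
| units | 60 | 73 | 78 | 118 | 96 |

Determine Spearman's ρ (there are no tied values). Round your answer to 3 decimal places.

Rank spend: 5, 4, 2, 1, 3
Rank units: 1, 2, 3, 5, 4
d = rank(spend) − rank(units): 4, 2, -1, -4, -1; Σd² = 38
ρ = 1 − 6Σd² / [n(n²−1)] = 1 − 6×38 / (5×24) = 1 − 228/120 ≈ -0.900

-0.900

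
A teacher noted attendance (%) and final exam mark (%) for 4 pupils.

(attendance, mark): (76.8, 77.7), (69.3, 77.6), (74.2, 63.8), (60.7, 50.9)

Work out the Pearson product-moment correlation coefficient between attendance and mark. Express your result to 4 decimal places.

n = 4, Σx = 281, Σy = 270, Σx² = 19890.86, Σy² = 18720.3, Σxy = 19168.63
nΣxy − ΣxΣy = 76674.52 − 75870 = 804.52
nΣx² − (Σx)² = 79563.44 − 78961 = 602.44; nΣy² − (Σy)² = 74881.2 − 72900 = 1981.2
r = 804.52 / √(602.44 × 1981.2) = 804.52 / 1092.4990 ≈ 0.7364

0.7364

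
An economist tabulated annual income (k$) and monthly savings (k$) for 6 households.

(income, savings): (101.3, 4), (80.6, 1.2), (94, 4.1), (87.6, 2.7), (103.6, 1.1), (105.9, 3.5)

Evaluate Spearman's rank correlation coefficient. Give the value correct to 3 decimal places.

0.086

Rank income: 4, 1, 3, 2, 5, 6
Rank savings: 5, 2, 6, 3, 1, 4
d = rank(income) − rank(savings): -1, -1, -3, -1, 4, 2; Σd² = 32
ρ = 1 − 6Σd² / [n(n²−1)] = 1 − 6×32 / (6×35) = 1 − 192/210 ≈ 0.086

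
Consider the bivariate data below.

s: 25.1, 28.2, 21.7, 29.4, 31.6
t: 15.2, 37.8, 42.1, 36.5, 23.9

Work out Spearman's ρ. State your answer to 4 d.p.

-0.4000

Rank s: 2, 3, 1, 4, 5
Rank t: 1, 4, 5, 3, 2
d = rank(s) − rank(t): 1, -1, -4, 1, 3; Σd² = 28
ρ = 1 − 6Σd² / [n(n²−1)] = 1 − 6×28 / (5×24) = 1 − 168/120 ≈ -0.4000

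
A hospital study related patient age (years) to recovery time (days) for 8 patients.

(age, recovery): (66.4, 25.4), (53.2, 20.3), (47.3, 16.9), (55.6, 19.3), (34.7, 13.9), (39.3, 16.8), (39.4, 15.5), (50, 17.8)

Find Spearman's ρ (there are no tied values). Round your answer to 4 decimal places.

0.9524

Rank age: 8, 6, 4, 7, 1, 2, 3, 5
Rank recovery: 8, 7, 4, 6, 1, 3, 2, 5
d = rank(age) − rank(recovery): 0, -1, 0, 1, 0, -1, 1, 0; Σd² = 4
ρ = 1 − 6Σd² / [n(n²−1)] = 1 − 6×4 / (8×63) = 1 − 24/504 ≈ 0.9524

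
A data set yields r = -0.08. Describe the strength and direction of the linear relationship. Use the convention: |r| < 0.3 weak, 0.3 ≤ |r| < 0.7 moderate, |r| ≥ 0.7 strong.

weak negative

r = -0.08 < 0 so the relationship is negative.
|r| = 0.08, which falls in the weak range.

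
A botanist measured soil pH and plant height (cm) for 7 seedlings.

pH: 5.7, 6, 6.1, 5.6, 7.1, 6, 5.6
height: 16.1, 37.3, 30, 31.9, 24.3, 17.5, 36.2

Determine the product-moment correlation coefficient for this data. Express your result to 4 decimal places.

n = 7, Σx = 42.1, Σy = 193.3, Σx² = 254.83, Σy² = 5775.29, Σxy = 1157.46
nΣxy − ΣxΣy = 8102.22 − 8137.93 = -35.71
nΣx² − (Σx)² = 1783.81 − 1772.41 = 11.4; nΣy² − (Σy)² = 40427.03 − 37364.89 = 3062.14
r = -35.71 / √(11.4 × 3062.14) = -35.71 / 186.8379 ≈ -0.1911

-0.1911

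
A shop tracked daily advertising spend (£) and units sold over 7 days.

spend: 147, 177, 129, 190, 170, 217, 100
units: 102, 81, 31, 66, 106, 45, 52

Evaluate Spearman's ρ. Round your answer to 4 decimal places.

Rank spend: 3, 5, 2, 6, 4, 7, 1
Rank units: 6, 5, 1, 4, 7, 2, 3
d = rank(spend) − rank(units): -3, 0, 1, 2, -3, 5, -2; Σd² = 52
ρ = 1 − 6Σd² / [n(n²−1)] = 1 − 6×52 / (7×48) = 1 − 312/336 ≈ 0.0714

0.0714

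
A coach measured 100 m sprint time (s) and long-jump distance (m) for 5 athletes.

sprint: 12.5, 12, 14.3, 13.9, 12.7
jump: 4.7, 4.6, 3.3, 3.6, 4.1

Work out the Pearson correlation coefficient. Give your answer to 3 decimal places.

n = 5, Σx = 65.4, Σy = 20.3, Σx² = 859.24, Σy² = 83.91, Σxy = 263.25
nΣxy − ΣxΣy = 1316.25 − 1327.62 = -11.37
nΣx² − (Σx)² = 4296.2 − 4277.16 = 19.04; nΣy² − (Σy)² = 419.55 − 412.09 = 7.46
r = -11.37 / √(19.04 × 7.46) = -11.37 / 11.9180 ≈ -0.954

-0.954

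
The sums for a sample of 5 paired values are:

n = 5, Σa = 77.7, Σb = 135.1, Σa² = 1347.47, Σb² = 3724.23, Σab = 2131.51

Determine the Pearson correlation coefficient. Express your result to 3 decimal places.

0.315

r = (nΣab − ΣaΣb) / √[(nΣa² − (Σa)²)(nΣb² − (Σb)²)]
Numerator: 5×2131.51 − 77.7×135.1 = 160.28
Denominator: √[(6737.35 − 6037.29)(18621.15 − 18252.01)] = √[700.06 × 369.14] = 508.3504
r = 160.28 / 508.3504 ≈ 0.315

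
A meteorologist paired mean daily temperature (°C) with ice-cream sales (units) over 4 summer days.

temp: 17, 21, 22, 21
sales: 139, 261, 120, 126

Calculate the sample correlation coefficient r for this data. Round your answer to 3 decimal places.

n = 4, Σx = 81, Σy = 646, Σx² = 1655, Σy² = 117718, Σxy = 13130
nΣxy − ΣxΣy = 52520 − 52326 = 194
nΣx² − (Σx)² = 6620 − 6561 = 59; nΣy² − (Σy)² = 470872 − 417316 = 53556
r = 194 / √(59 × 53556) = 194 / 1777.5838 ≈ 0.109

0.109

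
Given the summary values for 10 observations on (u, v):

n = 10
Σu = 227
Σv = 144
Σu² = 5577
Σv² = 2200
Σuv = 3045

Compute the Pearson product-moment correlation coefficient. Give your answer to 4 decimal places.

r = (nΣuv − ΣuΣv) / √[(nΣu² − (Σu)²)(nΣv² − (Σv)²)]
Numerator: 10×3045 − 227×144 = -2238
Denominator: √[(55770 − 51529)(22000 − 20736)] = √[4241 × 1264] = 2315.3021
r = -2238 / 2315.3021 ≈ -0.9666

-0.9666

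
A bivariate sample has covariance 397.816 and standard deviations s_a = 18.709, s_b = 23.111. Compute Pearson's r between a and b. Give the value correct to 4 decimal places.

0.9201

r = Cov(a,b) / (s_a · s_b) = 397.816 / (18.709 × 23.111)
  = 397.816 / 432.3837 ≈ 0.9201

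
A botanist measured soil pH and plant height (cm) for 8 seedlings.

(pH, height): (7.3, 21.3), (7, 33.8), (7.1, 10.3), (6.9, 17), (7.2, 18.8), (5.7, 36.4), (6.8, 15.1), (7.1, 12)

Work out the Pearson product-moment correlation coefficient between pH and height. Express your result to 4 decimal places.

n = 8, Σx = 55.1, Σy = 164.7, Σx² = 381.29, Σy² = 4041.63, Σxy = 1113.24
nΣxy − ΣxΣy = 8905.92 − 9074.97 = -169.05
nΣx² − (Σx)² = 3050.32 − 3036.01 = 14.31; nΣy² − (Σy)² = 32333.04 − 27126.09 = 5206.95
r = -169.05 / √(14.31 × 5206.95) = -169.05 / 272.9679 ≈ -0.6193

-0.6193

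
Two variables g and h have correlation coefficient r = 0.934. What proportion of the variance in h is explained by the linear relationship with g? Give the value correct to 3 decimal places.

r² = (0.934)² = 0.872

0.872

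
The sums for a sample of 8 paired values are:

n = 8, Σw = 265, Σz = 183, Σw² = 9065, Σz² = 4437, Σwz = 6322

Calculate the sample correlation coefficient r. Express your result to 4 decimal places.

0.9696

r = (nΣwz − ΣwΣz) / √[(nΣw² − (Σw)²)(nΣz² − (Σz)²)]
Numerator: 8×6322 − 265×183 = 2081
Denominator: √[(72520 − 70225)(35496 − 33489)] = √[2295 × 2007] = 2146.1745
r = 2081 / 2146.1745 ≈ 0.9696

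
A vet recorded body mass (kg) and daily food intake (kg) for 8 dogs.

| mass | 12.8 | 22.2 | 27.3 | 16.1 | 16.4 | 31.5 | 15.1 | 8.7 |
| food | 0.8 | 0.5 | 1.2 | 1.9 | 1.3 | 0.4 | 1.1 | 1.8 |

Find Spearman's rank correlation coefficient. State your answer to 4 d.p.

-0.4762

Rank mass: 2, 6, 7, 4, 5, 8, 3, 1
Rank food: 3, 2, 5, 8, 6, 1, 4, 7
d = rank(mass) − rank(food): -1, 4, 2, -4, -1, 7, -1, -6; Σd² = 124
ρ = 1 − 6Σd² / [n(n²−1)] = 1 − 6×124 / (8×63) = 1 − 744/504 ≈ -0.4762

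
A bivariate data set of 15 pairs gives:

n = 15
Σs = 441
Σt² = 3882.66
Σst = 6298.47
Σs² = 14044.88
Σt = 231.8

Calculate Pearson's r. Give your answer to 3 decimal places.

-0.907

r = (nΣst − ΣsΣt) / √[(nΣs² − (Σs)²)(nΣt² − (Σt)²)]
Numerator: 15×6298.47 − 441×231.8 = -7746.75
Denominator: √[(210673.2 − 194481)(58239.9 − 53731.24)] = √[16192.2 × 4508.66] = 8544.3036
r = -7746.75 / 8544.3036 ≈ -0.907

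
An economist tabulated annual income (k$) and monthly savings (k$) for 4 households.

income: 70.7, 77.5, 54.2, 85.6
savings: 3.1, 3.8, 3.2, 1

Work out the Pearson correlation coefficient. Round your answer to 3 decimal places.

-0.541

n = 4, Σx = 288, Σy = 11.1, Σx² = 21269.74, Σy² = 35.29, Σxy = 772.71
nΣxy − ΣxΣy = 3090.84 − 3196.8 = -105.96
nΣx² − (Σx)² = 85078.96 − 82944 = 2134.96; nΣy² − (Σy)² = 141.16 − 123.21 = 17.95
r = -105.96 / √(2134.96 × 17.95) = -105.96 / 195.7614 ≈ -0.541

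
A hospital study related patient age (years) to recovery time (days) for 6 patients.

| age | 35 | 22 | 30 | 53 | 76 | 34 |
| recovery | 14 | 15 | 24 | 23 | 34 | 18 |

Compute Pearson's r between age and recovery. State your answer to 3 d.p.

n = 6, Σx = 250, Σy = 128, Σx² = 12350, Σy² = 3006, Σxy = 5955
nΣxy − ΣxΣy = 35730 − 32000 = 3730
nΣx² − (Σx)² = 74100 − 62500 = 11600; nΣy² − (Σy)² = 18036 − 16384 = 1652
r = 3730 / √(11600 × 1652) = 3730 / 4377.5792 ≈ 0.852

0.852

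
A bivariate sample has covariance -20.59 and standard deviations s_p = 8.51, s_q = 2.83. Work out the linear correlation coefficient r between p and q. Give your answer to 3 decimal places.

-0.855

r = Cov(p,q) / (s_p · s_q) = -20.59 / (8.51 × 2.83)
  = -20.59 / 24.0833 ≈ -0.855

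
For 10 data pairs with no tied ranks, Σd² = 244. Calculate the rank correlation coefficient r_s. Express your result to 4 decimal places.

-0.4788

ρ = 1 − 6Σd² / [n(n²−1)] = 1 − 6×244 / (10×99)
  = 1 − 1464/990 = 1 − 1.47879 ≈ -0.4788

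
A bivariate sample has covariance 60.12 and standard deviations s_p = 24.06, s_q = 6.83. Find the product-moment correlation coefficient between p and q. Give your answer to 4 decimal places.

r = Cov(p,q) / (s_p · s_q) = 60.12 / (24.06 × 6.83)
  = 60.12 / 164.3298 ≈ 0.3658

0.3658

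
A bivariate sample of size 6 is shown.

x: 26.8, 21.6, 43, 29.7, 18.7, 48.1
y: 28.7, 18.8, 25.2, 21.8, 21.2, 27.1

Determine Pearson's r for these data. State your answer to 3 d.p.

n = 6, Σx = 187.9, Σy = 142.8, Σx² = 6579.19, Σy² = 3471.26, Σxy = 4606.25
nΣxy − ΣxΣy = 27637.5 − 26832.12 = 805.38
nΣx² − (Σx)² = 39475.14 − 35306.41 = 4168.73; nΣy² − (Σy)² = 20827.56 − 20391.84 = 435.72
r = 805.38 / √(4168.73 × 435.72) = 805.38 / 1347.7385 ≈ 0.598

0.598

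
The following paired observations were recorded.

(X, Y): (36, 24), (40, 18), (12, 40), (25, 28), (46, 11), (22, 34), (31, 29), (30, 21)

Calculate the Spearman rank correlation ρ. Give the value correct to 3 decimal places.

-0.881

Rank X: 6, 7, 1, 3, 8, 2, 5, 4
Rank Y: 4, 2, 8, 5, 1, 7, 6, 3
d = rank(X) − rank(Y): 2, 5, -7, -2, 7, -5, -1, 1; Σd² = 158
ρ = 1 − 6Σd² / [n(n²−1)] = 1 − 6×158 / (8×63) = 1 − 948/504 ≈ -0.881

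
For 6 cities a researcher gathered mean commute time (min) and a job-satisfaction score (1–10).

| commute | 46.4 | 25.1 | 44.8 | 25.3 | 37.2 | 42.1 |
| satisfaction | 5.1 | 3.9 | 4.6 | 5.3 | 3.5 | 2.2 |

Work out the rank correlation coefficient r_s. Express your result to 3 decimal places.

Rank commute: 6, 1, 5, 2, 3, 4
Rank satisfaction: 5, 3, 4, 6, 2, 1
d = rank(commute) − rank(satisfaction): 1, -2, 1, -4, 1, 3; Σd² = 32
ρ = 1 − 6Σd² / [n(n²−1)] = 1 − 6×32 / (6×35) = 1 − 192/210 ≈ 0.086

0.086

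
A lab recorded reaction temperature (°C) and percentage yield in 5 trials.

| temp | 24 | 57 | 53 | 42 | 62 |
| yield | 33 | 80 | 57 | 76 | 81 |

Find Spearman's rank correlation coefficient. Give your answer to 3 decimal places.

0.900

Rank temp: 1, 4, 3, 2, 5
Rank yield: 1, 4, 2, 3, 5
d = rank(temp) − rank(yield): 0, 0, 1, -1, 0; Σd² = 2
ρ = 1 − 6Σd² / [n(n²−1)] = 1 − 6×2 / (5×24) = 1 − 12/120 ≈ 0.900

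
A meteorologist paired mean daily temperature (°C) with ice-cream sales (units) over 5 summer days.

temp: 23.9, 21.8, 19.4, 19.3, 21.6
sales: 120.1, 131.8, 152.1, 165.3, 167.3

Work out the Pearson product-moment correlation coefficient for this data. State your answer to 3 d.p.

-0.739

n = 5, Σx = 106, Σy = 736.6, Σx² = 2261.86, Σy² = 110243.04, Σxy = 15498.34
nΣxy − ΣxΣy = 77491.7 − 78079.6 = -587.9
nΣx² − (Σx)² = 11309.3 − 11236 = 73.3; nΣy² − (Σy)² = 551215.2 − 542579.56 = 8635.64
r = -587.9 / √(73.3 × 8635.64) = -587.9 / 795.6082 ≈ -0.739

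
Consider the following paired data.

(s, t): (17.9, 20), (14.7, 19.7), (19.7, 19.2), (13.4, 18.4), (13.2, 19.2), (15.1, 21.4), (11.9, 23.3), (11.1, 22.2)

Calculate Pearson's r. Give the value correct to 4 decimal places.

-0.4901

n = 8, Σs = 117, Σt = 163.4, Σs² = 1771.22, Σt² = 3357.62, Σst = 2372.66
nΣst − ΣsΣt = 18981.28 − 19117.8 = -136.52
nΣs² − (Σs)² = 14169.76 − 13689 = 480.76; nΣt² − (Σt)² = 26860.96 − 26699.56 = 161.4
r = -136.52 / √(480.76 × 161.4) = -136.52 / 278.5582 ≈ -0.4901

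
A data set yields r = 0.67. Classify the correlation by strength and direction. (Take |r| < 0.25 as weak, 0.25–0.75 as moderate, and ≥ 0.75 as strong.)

moderate positive

r = 0.67 > 0 so the relationship is positive.
|r| = 0.67, which falls in the moderate range.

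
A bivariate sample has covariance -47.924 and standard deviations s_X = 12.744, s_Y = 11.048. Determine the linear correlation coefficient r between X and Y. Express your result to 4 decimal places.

-0.3404

r = Cov(X,Y) / (s_X · s_Y) = -47.924 / (12.744 × 11.048)
  = -47.924 / 140.7957 ≈ -0.3404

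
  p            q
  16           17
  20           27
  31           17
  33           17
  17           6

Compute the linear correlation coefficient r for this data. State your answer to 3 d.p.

0.153

n = 5, Σp = 117, Σq = 84, Σp² = 2995, Σq² = 1632, Σpq = 2002
nΣpq − ΣpΣq = 10010 − 9828 = 182
nΣp² − (Σp)² = 14975 − 13689 = 1286; nΣq² − (Σq)² = 8160 − 7056 = 1104
r = 182 / √(1286 × 1104) = 182 / 1191.5301 ≈ 0.153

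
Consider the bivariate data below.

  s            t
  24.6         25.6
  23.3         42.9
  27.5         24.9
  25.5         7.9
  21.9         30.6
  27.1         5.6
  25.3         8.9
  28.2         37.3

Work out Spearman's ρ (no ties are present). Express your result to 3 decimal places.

Rank s: 3, 2, 7, 5, 1, 6, 4, 8
Rank t: 5, 8, 4, 2, 6, 1, 3, 7
d = rank(s) − rank(t): -2, -6, 3, 3, -5, 5, 1, 1; Σd² = 110
ρ = 1 − 6Σd² / [n(n²−1)] = 1 − 6×110 / (8×63) = 1 − 660/504 ≈ -0.310

-0.310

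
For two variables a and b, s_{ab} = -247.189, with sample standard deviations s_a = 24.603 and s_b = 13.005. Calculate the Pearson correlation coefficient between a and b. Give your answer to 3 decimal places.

r = Cov(a,b) / (s_a · s_b) = -247.189 / (24.603 × 13.005)
  = -247.189 / 319.9620 ≈ -0.773

-0.773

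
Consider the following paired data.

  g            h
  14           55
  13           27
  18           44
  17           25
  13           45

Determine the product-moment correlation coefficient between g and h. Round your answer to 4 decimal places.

-0.1414

n = 5, Σg = 75, Σh = 196, Σg² = 1147, Σh² = 8340, Σgh = 2923
nΣgh − ΣgΣh = 14615 − 14700 = -85
nΣg² − (Σg)² = 5735 − 5625 = 110; nΣh² − (Σh)² = 41700 − 38416 = 3284
r = -85 / √(110 × 3284) = -85 / 601.0324 ≈ -0.1414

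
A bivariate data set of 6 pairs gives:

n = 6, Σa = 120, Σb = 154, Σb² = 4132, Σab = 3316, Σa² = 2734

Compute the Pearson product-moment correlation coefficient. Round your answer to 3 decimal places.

0.964

r = (nΣab − ΣaΣb) / √[(nΣa² − (Σa)²)(nΣb² − (Σb)²)]
Numerator: 6×3316 − 120×154 = 1416
Denominator: √[(16404 − 14400)(24792 − 23716)] = √[2004 × 1076] = 1468.4359
r = 1416 / 1468.4359 ≈ 0.964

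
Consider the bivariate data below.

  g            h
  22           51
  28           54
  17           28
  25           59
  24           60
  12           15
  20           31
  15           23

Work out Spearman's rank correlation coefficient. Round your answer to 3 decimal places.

0.905

Rank g: 5, 8, 3, 7, 6, 1, 4, 2
Rank h: 5, 6, 3, 7, 8, 1, 4, 2
d = rank(g) − rank(h): 0, 2, 0, 0, -2, 0, 0, 0; Σd² = 8
ρ = 1 − 6Σd² / [n(n²−1)] = 1 − 6×8 / (8×63) = 1 − 48/504 ≈ 0.905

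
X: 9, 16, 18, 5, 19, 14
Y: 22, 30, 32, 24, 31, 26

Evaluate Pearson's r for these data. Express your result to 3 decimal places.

0.891

n = 6, ΣX = 81, ΣY = 165, ΣX² = 1243, ΣY² = 4621, ΣXY = 2327
nΣXY − ΣXΣY = 13962 − 13365 = 597
nΣX² − (ΣX)² = 7458 − 6561 = 897; nΣY² − (ΣY)² = 27726 − 27225 = 501
r = 597 / √(897 × 501) = 597 / 670.3708 ≈ 0.891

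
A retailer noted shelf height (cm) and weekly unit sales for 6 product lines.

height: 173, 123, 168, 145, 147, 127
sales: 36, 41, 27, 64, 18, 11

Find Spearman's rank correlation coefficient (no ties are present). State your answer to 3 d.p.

-0.086

Rank height: 6, 1, 5, 3, 4, 2
Rank sales: 4, 5, 3, 6, 2, 1
d = rank(height) − rank(sales): 2, -4, 2, -3, 2, 1; Σd² = 38
ρ = 1 − 6Σd² / [n(n²−1)] = 1 − 6×38 / (6×35) = 1 − 228/210 ≈ -0.086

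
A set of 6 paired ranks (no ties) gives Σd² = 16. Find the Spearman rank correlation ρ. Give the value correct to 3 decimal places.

0.543

ρ = 1 − 6Σd² / [n(n²−1)] = 1 − 6×16 / (6×35)
  = 1 − 96/210 = 1 − 0.4571 ≈ 0.543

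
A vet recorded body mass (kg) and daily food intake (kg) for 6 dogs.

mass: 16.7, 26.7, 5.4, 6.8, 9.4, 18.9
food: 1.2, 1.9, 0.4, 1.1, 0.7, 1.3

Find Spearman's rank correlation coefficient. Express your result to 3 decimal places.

0.943

Rank mass: 4, 6, 1, 2, 3, 5
Rank food: 4, 6, 1, 3, 2, 5
d = rank(mass) − rank(food): 0, 0, 0, -1, 1, 0; Σd² = 2
ρ = 1 − 6Σd² / [n(n²−1)] = 1 − 6×2 / (6×35) = 1 − 12/210 ≈ 0.943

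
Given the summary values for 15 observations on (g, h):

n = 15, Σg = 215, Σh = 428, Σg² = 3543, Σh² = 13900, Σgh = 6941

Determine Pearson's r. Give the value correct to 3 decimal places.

0.914

r = (nΣgh − ΣgΣh) / √[(nΣg² − (Σg)²)(nΣh² − (Σh)²)]
Numerator: 15×6941 − 215×428 = 12095
Denominator: √[(53145 − 46225)(208500 − 183184)] = √[6920 × 25316] = 13235.8120
r = 12095 / 13235.8120 ≈ 0.914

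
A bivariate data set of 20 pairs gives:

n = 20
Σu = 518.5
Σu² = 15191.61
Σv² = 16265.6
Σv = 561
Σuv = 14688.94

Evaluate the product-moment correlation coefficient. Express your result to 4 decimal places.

0.1507

r = (nΣuv − ΣuΣv) / √[(nΣu² − (Σu)²)(nΣv² − (Σv)²)]
Numerator: 20×14688.94 − 518.5×561 = 2900.3
Denominator: √[(303832.2 − 268842.25)(325312 − 314721)] = √[34989.95 × 10591] = 19250.4172
r = 2900.3 / 19250.4172 ≈ 0.1507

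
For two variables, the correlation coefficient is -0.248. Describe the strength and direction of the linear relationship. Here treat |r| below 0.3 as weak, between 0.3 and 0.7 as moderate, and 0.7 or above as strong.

weak negative

r = -0.248 < 0 so the relationship is negative.
|r| = 0.248, which falls in the weak range.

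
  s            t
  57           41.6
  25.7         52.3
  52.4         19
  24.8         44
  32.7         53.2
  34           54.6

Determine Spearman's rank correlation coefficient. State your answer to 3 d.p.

-0.371

Rank s: 6, 2, 5, 1, 3, 4
Rank t: 2, 4, 1, 3, 5, 6
d = rank(s) − rank(t): 4, -2, 4, -2, -2, -2; Σd² = 48
ρ = 1 − 6Σd² / [n(n²−1)] = 1 − 6×48 / (6×35) = 1 − 288/210 ≈ -0.371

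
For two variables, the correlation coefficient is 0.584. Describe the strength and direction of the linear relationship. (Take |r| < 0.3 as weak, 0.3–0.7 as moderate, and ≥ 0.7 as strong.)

r = 0.584 > 0 so the relationship is positive.
|r| = 0.584, which falls in the moderate range.

moderate positive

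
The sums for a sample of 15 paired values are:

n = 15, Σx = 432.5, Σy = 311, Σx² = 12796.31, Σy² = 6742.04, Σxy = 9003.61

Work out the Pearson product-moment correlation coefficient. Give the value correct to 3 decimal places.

r = (nΣxy − ΣxΣy) / √[(nΣx² − (Σx)²)(nΣy² − (Σy)²)]
Numerator: 15×9003.61 − 432.5×311 = 546.65
Denominator: √[(191944.65 − 187056.25)(101130.6 − 96721)] = √[4888.4 × 4409.6] = 4642.8320
r = 546.65 / 4642.8320 ≈ 0.118

0.118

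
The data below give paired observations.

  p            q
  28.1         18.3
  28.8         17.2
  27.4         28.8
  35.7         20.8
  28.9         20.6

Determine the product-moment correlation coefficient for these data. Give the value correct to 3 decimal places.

n = 5, Σp = 148.9, Σq = 105.7, Σp² = 4479.51, Σq² = 2317.17, Σpq = 3136.61
nΣpq − ΣpΣq = 15683.05 − 15738.73 = -55.68
nΣp² − (Σp)² = 22397.55 − 22171.21 = 226.34; nΣq² − (Σq)² = 11585.85 − 11172.49 = 413.36
r = -55.68 / √(226.34 × 413.36) = -55.68 / 305.8756 ≈ -0.182

-0.182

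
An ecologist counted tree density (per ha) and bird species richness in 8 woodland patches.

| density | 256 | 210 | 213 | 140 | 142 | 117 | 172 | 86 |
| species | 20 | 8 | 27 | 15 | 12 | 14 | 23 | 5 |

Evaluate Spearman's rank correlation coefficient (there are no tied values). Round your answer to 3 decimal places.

0.595

Rank density: 8, 6, 7, 3, 4, 2, 5, 1
Rank species: 6, 2, 8, 5, 3, 4, 7, 1
d = rank(density) − rank(species): 2, 4, -1, -2, 1, -2, -2, 0; Σd² = 34
ρ = 1 − 6Σd² / [n(n²−1)] = 1 − 6×34 / (8×63) = 1 − 204/504 ≈ 0.595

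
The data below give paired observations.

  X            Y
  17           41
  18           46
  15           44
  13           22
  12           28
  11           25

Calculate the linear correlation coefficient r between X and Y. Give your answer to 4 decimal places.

n = 6, ΣX = 86, ΣY = 206, ΣX² = 1272, ΣY² = 7626, ΣXY = 3082
nΣXY − ΣXΣY = 18492 − 17716 = 776
nΣX² − (ΣX)² = 7632 − 7396 = 236; nΣY² − (ΣY)² = 45756 − 42436 = 3320
r = 776 / √(236 × 3320) = 776 / 885.1667 ≈ 0.8767

0.8767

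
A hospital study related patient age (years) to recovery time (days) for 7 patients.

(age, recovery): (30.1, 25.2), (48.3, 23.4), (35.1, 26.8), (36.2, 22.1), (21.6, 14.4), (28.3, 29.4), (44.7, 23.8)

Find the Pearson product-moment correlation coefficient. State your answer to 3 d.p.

0.282

n = 7, Σx = 244.3, Σy = 165.1, Σx² = 9046.89, Σy² = 4027.41, Σxy = 5836.36
nΣxy − ΣxΣy = 40854.52 − 40333.93 = 520.59
nΣx² − (Σx)² = 63328.23 − 59682.49 = 3645.74; nΣy² − (Σy)² = 28191.87 − 27258.01 = 933.86
r = 520.59 / √(3645.74 × 933.86) = 520.59 / 1845.1587 ≈ 0.282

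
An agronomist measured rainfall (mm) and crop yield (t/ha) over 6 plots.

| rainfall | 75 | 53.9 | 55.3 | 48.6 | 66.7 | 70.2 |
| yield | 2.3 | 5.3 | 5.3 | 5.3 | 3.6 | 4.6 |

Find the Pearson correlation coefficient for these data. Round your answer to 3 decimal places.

n = 6, Σx = 369.7, Σy = 26.4, Σx² = 23327.19, Σy² = 123.68, Σxy = 1571.88
nΣxy − ΣxΣy = 9431.28 − 9760.08 = -328.8
nΣx² − (Σx)² = 139963.14 − 136678.09 = 3285.05; nΣy² − (Σy)² = 742.08 − 696.96 = 45.12
r = -328.8 / √(3285.05 × 45.12) = -328.8 / 384.9954 ≈ -0.854

-0.854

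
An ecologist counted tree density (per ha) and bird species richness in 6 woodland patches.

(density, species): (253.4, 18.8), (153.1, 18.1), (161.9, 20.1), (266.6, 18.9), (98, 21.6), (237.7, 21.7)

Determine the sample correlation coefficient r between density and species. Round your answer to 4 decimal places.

n = 6, Σx = 1170.7, Σy = 119.2, Σx² = 251043.63, Σy² = 2379.72, Σxy = 23102.85
nΣxy − ΣxΣy = 138617.1 − 139547.44 = -930.34
nΣx² − (Σx)² = 1506261.78 − 1370538.49 = 135723.29; nΣy² − (Σy)² = 14278.32 − 14208.64 = 69.68
r = -930.34 / √(135723.29 × 69.68) = -930.34 / 3075.2559 ≈ -0.3025

-0.3025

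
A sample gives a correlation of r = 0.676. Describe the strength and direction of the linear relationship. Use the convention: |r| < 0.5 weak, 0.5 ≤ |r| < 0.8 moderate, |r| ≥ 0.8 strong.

moderate positive

r = 0.676 > 0 so the relationship is positive.
|r| = 0.676, which falls in the moderate range.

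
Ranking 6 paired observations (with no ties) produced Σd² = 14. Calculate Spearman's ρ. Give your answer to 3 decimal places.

0.600

ρ = 1 − 6Σd² / [n(n²−1)] = 1 − 6×14 / (6×35)
  = 1 − 84/210 = 1 − 0.4000 ≈ 0.600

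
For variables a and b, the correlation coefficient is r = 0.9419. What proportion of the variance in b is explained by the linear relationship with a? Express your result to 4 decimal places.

0.8872

r² = (0.9419)² = 0.8872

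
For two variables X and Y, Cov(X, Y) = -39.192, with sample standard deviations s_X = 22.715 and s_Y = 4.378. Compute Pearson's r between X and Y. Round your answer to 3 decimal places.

r = Cov(X,Y) / (s_X · s_Y) = -39.192 / (22.715 × 4.378)
  = -39.192 / 99.4463 ≈ -0.394

-0.394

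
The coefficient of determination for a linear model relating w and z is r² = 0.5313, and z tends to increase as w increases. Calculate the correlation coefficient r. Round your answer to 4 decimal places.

|r| = √0.5313 = 0.7289
The association is positive, so r = 0.7289.

0.7289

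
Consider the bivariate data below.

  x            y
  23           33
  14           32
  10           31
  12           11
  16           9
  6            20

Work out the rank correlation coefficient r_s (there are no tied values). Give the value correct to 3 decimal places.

Rank x: 6, 4, 2, 3, 5, 1
Rank y: 6, 5, 4, 2, 1, 3
d = rank(x) − rank(y): 0, -1, -2, 1, 4, -2; Σd² = 26
ρ = 1 − 6Σd² / [n(n²−1)] = 1 − 6×26 / (6×35) = 1 − 156/210 ≈ 0.257

0.257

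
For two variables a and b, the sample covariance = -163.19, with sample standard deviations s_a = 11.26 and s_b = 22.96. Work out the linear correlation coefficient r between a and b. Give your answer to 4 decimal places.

-0.6312

r = Cov(a,b) / (s_a · s_b) = -163.19 / (11.26 × 22.96)
  = -163.19 / 258.5296 ≈ -0.6312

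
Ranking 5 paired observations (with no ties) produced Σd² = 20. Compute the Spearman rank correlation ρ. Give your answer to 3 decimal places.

0.000

ρ = 1 − 6Σd² / [n(n²−1)] = 1 − 6×20 / (5×24)
  = 1 − 120/120 = 1 − 1.0000 ≈ 0.000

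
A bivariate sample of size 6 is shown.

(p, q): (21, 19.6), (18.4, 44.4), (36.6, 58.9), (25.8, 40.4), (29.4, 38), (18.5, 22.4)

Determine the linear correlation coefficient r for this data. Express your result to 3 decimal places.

0.722

n = 6, Σp = 149.7, Σq = 223.7, Σp² = 3991.37, Σq² = 9402.65, Σpq = 5958.22
nΣpq − ΣpΣq = 35749.32 − 33487.89 = 2261.43
nΣp² − (Σp)² = 23948.22 − 22410.09 = 1538.13; nΣq² − (Σq)² = 56415.9 − 50041.69 = 6374.21
r = 2261.43 / √(1538.13 × 6374.21) = 2261.43 / 3131.1920 ≈ 0.722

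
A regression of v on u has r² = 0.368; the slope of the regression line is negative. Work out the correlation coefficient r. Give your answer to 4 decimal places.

|r| = √0.368 = 0.6066
The association is negative, so r = −0.6066.

-0.6066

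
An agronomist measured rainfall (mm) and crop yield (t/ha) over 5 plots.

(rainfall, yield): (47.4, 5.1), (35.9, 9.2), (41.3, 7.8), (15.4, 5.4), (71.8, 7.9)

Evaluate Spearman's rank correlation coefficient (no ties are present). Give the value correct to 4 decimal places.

0.0000

Rank rainfall: 4, 2, 3, 1, 5
Rank yield: 1, 5, 3, 2, 4
d = rank(rainfall) − rank(yield): 3, -3, 0, -1, 1; Σd² = 20
ρ = 1 − 6Σd² / [n(n²−1)] = 1 − 6×20 / (5×24) = 1 − 120/120 ≈ 0.0000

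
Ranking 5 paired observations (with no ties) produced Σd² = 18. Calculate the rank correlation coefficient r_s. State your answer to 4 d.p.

ρ = 1 − 6Σd² / [n(n²−1)] = 1 − 6×18 / (5×24)
  = 1 − 108/120 = 1 − 0.90000 ≈ 0.1000

0.1000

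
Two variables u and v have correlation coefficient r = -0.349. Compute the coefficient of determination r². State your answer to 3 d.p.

r² = (-0.349)² = 0.122

0.122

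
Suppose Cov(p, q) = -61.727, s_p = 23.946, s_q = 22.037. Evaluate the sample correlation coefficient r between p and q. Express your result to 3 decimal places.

-0.117

r = Cov(p,q) / (s_p · s_q) = -61.727 / (23.946 × 22.037)
  = -61.727 / 527.6980 ≈ -0.117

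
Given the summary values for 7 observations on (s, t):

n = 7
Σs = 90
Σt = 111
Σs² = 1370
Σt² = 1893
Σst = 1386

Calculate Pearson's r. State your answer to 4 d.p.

r = (nΣst − ΣsΣt) / √[(nΣs² − (Σs)²)(nΣt² − (Σt)²)]
Numerator: 7×1386 − 90×111 = -288
Denominator: √[(9590 − 8100)(13251 − 12321)] = √[1490 × 930] = 1177.1576
r = -288 / 1177.1576 ≈ -0.2447

-0.2447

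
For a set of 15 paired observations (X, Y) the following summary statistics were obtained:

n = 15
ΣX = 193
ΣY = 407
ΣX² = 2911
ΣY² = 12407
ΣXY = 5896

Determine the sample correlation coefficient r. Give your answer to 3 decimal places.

r = (nΣXY − ΣXΣY) / √[(nΣX² − (ΣX)²)(nΣY² − (ΣY)²)]
Numerator: 15×5896 − 193×407 = 9889
Denominator: √[(43665 − 37249)(186105 − 165649)] = √[6416 × 20456] = 11456.2514
r = 9889 / 11456.2514 ≈ 0.863

0.863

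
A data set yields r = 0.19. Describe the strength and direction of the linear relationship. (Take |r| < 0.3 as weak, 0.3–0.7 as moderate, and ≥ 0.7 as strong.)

weak positive

r = 0.19 > 0 so the relationship is positive.
|r| = 0.19, which falls in the weak range.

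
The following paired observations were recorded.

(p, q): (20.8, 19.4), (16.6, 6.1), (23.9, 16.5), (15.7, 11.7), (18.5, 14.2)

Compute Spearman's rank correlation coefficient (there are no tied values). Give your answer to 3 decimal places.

0.800

Rank p: 4, 2, 5, 1, 3
Rank q: 5, 1, 4, 2, 3
d = rank(p) − rank(q): -1, 1, 1, -1, 0; Σd² = 4
ρ = 1 − 6Σd² / [n(n²−1)] = 1 − 6×4 / (5×24) = 1 − 24/120 ≈ 0.800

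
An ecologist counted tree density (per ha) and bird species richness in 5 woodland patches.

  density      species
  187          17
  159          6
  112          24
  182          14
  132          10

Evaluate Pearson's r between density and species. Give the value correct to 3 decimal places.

-0.309

n = 5, Σx = 772, Σy = 71, Σx² = 123342, Σy² = 1197, Σxy = 10689
nΣxy − ΣxΣy = 53445 − 54812 = -1367
nΣx² − (Σx)² = 616710 − 595984 = 20726; nΣy² − (Σy)² = 5985 − 5041 = 944
r = -1367 / √(20726 × 944) = -1367 / 4423.2730 ≈ -0.309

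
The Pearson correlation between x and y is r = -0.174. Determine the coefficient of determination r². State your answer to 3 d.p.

0.030

r² = (-0.174)² = 0.030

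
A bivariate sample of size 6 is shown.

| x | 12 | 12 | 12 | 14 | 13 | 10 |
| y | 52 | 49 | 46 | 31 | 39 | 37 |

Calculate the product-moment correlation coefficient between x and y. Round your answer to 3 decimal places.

-0.289

n = 6, Σx = 73, Σy = 254, Σx² = 897, Σy² = 11072, Σxy = 3075
nΣxy − ΣxΣy = 18450 − 18542 = -92
nΣx² − (Σx)² = 5382 − 5329 = 53; nΣy² − (Σy)² = 66432 − 64516 = 1916
r = -92 / √(53 × 1916) = -92 / 318.6660 ≈ -0.289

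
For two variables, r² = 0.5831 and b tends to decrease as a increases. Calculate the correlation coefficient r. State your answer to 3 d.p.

|r| = √0.5831 = 0.764
The association is negative, so r = −0.764.

-0.764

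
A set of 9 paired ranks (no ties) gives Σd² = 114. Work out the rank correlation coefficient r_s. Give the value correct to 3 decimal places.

0.050

ρ = 1 − 6Σd² / [n(n²−1)] = 1 − 6×114 / (9×80)
  = 1 − 684/720 = 1 − 0.9500 ≈ 0.050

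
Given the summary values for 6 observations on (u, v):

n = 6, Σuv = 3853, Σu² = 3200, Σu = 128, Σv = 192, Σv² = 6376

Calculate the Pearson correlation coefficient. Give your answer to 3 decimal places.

-0.736

r = (nΣuv − ΣuΣv) / √[(nΣu² − (Σu)²)(nΣv² − (Σv)²)]
Numerator: 6×3853 − 128×192 = -1458
Denominator: √[(19200 − 16384)(38256 − 36864)] = √[2816 × 1392] = 1979.8667
r = -1458 / 1979.8667 ≈ -0.736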